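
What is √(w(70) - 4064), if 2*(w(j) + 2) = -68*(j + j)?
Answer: I*√8826 ≈ 93.947*I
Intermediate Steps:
w(j) = -2 - 68*j (w(j) = -2 + (-68*(j + j))/2 = -2 + (-136*j)/2 = -2 - 68*j)
√(w(70) - 4064) = √((-2 - 68*70) - 4064) = √((-2 - 4760) - 4064) = √(-4762 - 4064) = √(-8826) = I*√8826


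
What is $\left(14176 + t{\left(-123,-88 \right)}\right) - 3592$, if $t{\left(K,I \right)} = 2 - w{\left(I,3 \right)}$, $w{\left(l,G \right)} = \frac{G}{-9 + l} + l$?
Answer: $\frac{1035381}{97} \approx 10674.0$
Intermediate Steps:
$w{\left(l,G \right)} = l + \frac{G}{-9 + l}$ ($w{\left(l,G \right)} = \frac{G}{-9 + l} + l = l + \frac{G}{-9 + l}$)
$t{\left(K,I \right)} = 2 - \frac{3 + I^{2} - 9 I}{-9 + I}$
$\left(14176 + t{\left(-123,-88 \right)}\right) - 3592 = \left(14176 + \frac{-21 - \left(-88\right)^{2} + 11 \left(-88\right)}{-9 - 88}\right) - 3592 = \left(14176 + \frac{-21 - 7744 - 968}{-97}\right) - 3592 = \left(14176 - \frac{-21 - 7744 - 968}{97}\right) - 3592 = \left(14176 - - \frac{8733}{97}\right) - 3592 = \left(14176 + \frac{8733}{97}\right) - 3592 = \frac{1383805}{97} - 3592 = \frac{1035381}{97}$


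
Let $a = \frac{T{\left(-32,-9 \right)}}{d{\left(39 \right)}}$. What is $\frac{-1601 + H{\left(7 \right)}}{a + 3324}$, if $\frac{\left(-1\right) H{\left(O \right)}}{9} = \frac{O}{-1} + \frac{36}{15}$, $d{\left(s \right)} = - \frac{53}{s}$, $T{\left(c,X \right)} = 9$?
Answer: $- \frac{413294}{879105} \approx -0.47013$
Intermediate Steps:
$H{\left(O \right)} = - \frac{108}{5} + 9 O$ ($H{\left(O \right)} = - 9 \left(\frac{O}{-1} + \frac{36}{15}\right) = - 9 \left(O \left(-1\right) + 36 \cdot \frac{1}{15}\right) = - 9 \left(- O + \frac{12}{5}\right) = - 9 \left(\frac{12}{5} - O\right) = - \frac{108}{5} + 9 O$)
$a = - \frac{351}{53}$ ($a = \frac{9}{\left(-53\right) \frac{1}{39}} = \frac{9}{- \frac{53}{39}} = 9 \left(- \frac{39}{53}\right) = - \frac{351}{53} \approx -6.6226$)
$\frac{-1601 + H{\left(7 \right)}}{a + 3324} = \frac{-1601 + \left(- \frac{108}{5} + 9 \cdot 7\right)}{- \frac{351}{53} + 3324} = \frac{-1601 + \left(- \frac{108}{5} + 63\right)}{\frac{175821}{53}} = \left(-1601 + \frac{207}{5}\right) \frac{53}{175821} = \left(- \frac{7798}{5}\right) \frac{53}{175821} = - \frac{413294}{879105}$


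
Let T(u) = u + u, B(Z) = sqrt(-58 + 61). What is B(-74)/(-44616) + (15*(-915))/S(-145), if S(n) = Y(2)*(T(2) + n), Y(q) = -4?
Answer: -4575/188 - sqrt(3)/44616 ≈ -24.335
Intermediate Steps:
B(Z) = sqrt(3)
T(u) = 2*u
S(n) = -16 - 4*n (S(n) = -4*(2*2 + n) = -4*(4 + n) = -16 - 4*n)
B(-74)/(-44616) + (15*(-915))/S(-145) = sqrt(3)/(-44616) + (15*(-915))/(-16 - 4*(-145)) = sqrt(3)*(-1/44616) - 13725/(-16 + 580) = -sqrt(3)/44616 - 13725/564 = -sqrt(3)/44616 - 13725*1/564 = -sqrt(3)/44616 - 4575/188 = -4575/188 - sqrt(3)/44616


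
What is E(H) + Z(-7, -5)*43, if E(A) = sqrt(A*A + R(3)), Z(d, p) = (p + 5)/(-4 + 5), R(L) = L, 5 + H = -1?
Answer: sqrt(39) ≈ 6.2450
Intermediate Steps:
H = -6 (H = -5 - 1 = -6)
Z(d, p) = 5 + p (Z(d, p) = (5 + p)/1 = (5 + p)*1 = 5 + p)
E(A) = sqrt(3 + A**2) (E(A) = sqrt(A*A + 3) = sqrt(A**2 + 3) = sqrt(3 + A**2))
E(H) + Z(-7, -5)*43 = sqrt(3 + (-6)**2) + (5 - 5)*43 = sqrt(3 + 36) + 0*43 = sqrt(39) + 0 = sqrt(39)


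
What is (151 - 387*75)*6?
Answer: -173244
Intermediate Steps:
(151 - 387*75)*6 = (151 - 29025)*6 = -28874*6 = -173244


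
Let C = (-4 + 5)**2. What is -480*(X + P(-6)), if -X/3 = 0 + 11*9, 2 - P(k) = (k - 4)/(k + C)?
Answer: 142560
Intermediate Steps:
C = 1 (C = 1**2 = 1)
P(k) = 2 - (-4 + k)/(1 + k) (P(k) = 2 - (k - 4)/(k + 1) = 2 - (-4 + k)/(1 + k))
X = -297 (X = -3*(0 + 11*9) = -3*(0 + 99) = -3*99 = -297)
-480*(X + P(-6)) = -480*(-297 + (6 - 6)/(1 - 6)) = -480*(-297 + 0/(-5)) = -480*(-297 - 1/5*0) = -480*(-297 + 0) = -480*(-297) = 142560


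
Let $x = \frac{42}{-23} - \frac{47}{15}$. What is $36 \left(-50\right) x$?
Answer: $\frac{205320}{23} \approx 8927.0$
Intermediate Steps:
$x = - \frac{1711}{345}$ ($x = 42 \left(- \frac{1}{23}\right) - \frac{47}{15} = - \frac{42}{23} - \frac{47}{15} = - \frac{1711}{345} \approx -4.9594$)
$36 \left(-50\right) x = 36 \left(-50\right) \left(- \frac{1711}{345}\right) = \left(-1800\right) \left(- \frac{1711}{345}\right) = \frac{205320}{23}$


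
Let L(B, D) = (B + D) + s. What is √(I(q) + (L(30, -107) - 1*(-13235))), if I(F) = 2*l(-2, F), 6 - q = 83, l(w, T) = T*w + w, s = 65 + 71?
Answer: √13598 ≈ 116.61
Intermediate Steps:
s = 136
l(w, T) = w + T*w
q = -77 (q = 6 - 1*83 = 6 - 83 = -77)
L(B, D) = 136 + B + D (L(B, D) = (B + D) + 136 = 136 + B + D)
I(F) = -4 - 4*F (I(F) = 2*(-2*(1 + F)) = 2*(-2 - 2*F) = -4 - 4*F)
√(I(q) + (L(30, -107) - 1*(-13235))) = √((-4 - 4*(-77)) + ((136 + 30 - 107) - 1*(-13235))) = √((-4 + 308) + (59 + 13235)) = √(304 + 13294) = √13598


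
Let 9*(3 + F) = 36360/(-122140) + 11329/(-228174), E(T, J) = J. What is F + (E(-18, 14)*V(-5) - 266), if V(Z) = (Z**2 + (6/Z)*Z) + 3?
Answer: 2595529398799/12541127562 ≈ 206.96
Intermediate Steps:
F = -38107389221/12541127562 (F = -3 + (36360/(-122140) + 11329/(-228174))/9 = -3 + (36360*(-1/122140) + 11329*(-1/228174))/9 = -3 + (-1818/6107 - 11329/228174)/9 = -3 + (1/9)*(-484006535/1393458618) = -3 - 484006535/12541127562 = -38107389221/12541127562 ≈ -3.0386)
V(Z) = 9 + Z**2 (V(Z) = (Z**2 + 6) + 3 = (6 + Z**2) + 3 = 9 + Z**2)
F + (E(-18, 14)*V(-5) - 266) = -38107389221/12541127562 + (14*(9 + (-5)**2) - 266) = -38107389221/12541127562 + (14*(9 + 25) - 266) = -38107389221/12541127562 + (14*34 - 266) = -38107389221/12541127562 + (476 - 266) = -38107389221/12541127562 + 210 = 2595529398799/12541127562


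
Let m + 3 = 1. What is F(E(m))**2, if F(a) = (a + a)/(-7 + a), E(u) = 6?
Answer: 144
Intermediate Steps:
m = -2 (m = -3 + 1 = -2)
F(a) = 2*a/(-7 + a) (F(a) = (2*a)/(-7 + a) = 2*a/(-7 + a))
F(E(m))**2 = (2*6/(-7 + 6))**2 = (2*6/(-1))**2 = (2*6*(-1))**2 = (-12)**2 = 144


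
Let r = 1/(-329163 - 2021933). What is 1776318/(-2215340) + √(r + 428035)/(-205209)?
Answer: -888159/1107670 - 7*√12071574977306834/241233029532 ≈ -0.80501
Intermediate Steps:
r = -1/2351096 (r = 1/(-2351096) = -1/2351096 ≈ -4.2533e-7)
1776318/(-2215340) + √(r + 428035)/(-205209) = 1776318/(-2215340) + √(-1/2351096 + 428035)/(-205209) = 1776318*(-1/2215340) + √(1006351376359/2351096)*(-1/205209) = -888159/1107670 + (7*√12071574977306834/1175548)*(-1/205209) = -888159/1107670 - 7*√12071574977306834/241233029532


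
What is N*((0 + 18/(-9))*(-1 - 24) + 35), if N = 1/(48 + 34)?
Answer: 85/82 ≈ 1.0366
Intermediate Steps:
N = 1/82 ≈ 0.012195
N*((0 + 18/(-9))*(-1 - 24) + 35) = ((0 + 18/(-9))*(-1 - 24) + 35)/82 = ((0 + 18*(-⅑))*(-25) + 35)/82 = ((0 - 2)*(-25) + 35)/82 = (-2*(-25) + 35)/82 = (50 + 35)/82 = (1/82)*85 = 85/82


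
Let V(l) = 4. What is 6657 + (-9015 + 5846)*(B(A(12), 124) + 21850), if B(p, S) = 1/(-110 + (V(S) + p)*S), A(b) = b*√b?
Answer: -914632807291821/13210366 - 2357736*√3/6605183 ≈ -6.9236e+7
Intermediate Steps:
A(b) = b^(3/2)
B(p, S) = 1/(-110 + S*(4 + p)) (B(p, S) = 1/(-110 + (4 + p)*S) = 1/(-110 + S*(4 + p)))
6657 + (-9015 + 5846)*(B(A(12), 124) + 21850) = 6657 + (-9015 + 5846)*(1/(-110 + 4*124 + 124*12^(3/2)) + 21850) = 6657 - 3169*(1/(-110 + 496 + 124*(24*√3)) + 21850) = 6657 - 3169*(1/(-110 + 496 + 2976*√3) + 21850) = 6657 - 3169*(1/(386 + 2976*√3) + 21850) = 6657 - 3169*(21850 + 1/(386 + 2976*√3)) = 6657 + (-69242650 - 3169/(386 + 2976*√3)) = -69235993 - 3169/(386 + 2976*√3)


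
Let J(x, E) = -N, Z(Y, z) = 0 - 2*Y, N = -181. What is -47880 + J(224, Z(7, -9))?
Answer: -47699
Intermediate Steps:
Z(Y, z) = -2*Y
J(x, E) = 181 (J(x, E) = -1*(-181) = 181)
-47880 + J(224, Z(7, -9)) = -47880 + 181 = -47699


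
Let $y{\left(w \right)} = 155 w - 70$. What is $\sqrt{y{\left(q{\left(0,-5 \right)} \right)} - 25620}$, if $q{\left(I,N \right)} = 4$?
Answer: $i \sqrt{25070} \approx 158.33 i$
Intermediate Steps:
$y{\left(w \right)} = -70 + 155 w$
$\sqrt{y{\left(q{\left(0,-5 \right)} \right)} - 25620} = \sqrt{\left(-70 + 155 \cdot 4\right) - 25620} = \sqrt{\left(-70 + 620\right) - 25620} = \sqrt{550 - 25620} = \sqrt{-25070} = i \sqrt{25070}$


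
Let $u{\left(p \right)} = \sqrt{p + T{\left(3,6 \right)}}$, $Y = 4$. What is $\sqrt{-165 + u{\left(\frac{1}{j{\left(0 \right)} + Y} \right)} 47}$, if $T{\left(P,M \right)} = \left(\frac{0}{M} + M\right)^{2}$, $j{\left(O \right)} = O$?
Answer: $\frac{\sqrt{-660 + 94 \sqrt{145}}}{2} \approx 10.862$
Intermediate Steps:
$T{\left(P,M \right)} = M^{2}$ ($T{\left(P,M \right)} = \left(0 + M\right)^{2} = M^{2}$)
$u{\left(p \right)} = \sqrt{36 + p}$ ($u{\left(p \right)} = \sqrt{p + 6^{2}} = \sqrt{p + 36} = \sqrt{36 + p}$)
$\sqrt{-165 + u{\left(\frac{1}{j{\left(0 \right)} + Y} \right)} 47} = \sqrt{-165 + \sqrt{36 + \frac{1}{0 + 4}} \cdot 47} = \sqrt{-165 + \sqrt{36 + \frac{1}{4}} \cdot 47} = \sqrt{-165 + \sqrt{\frac{145}{4}} \cdot 47} = \sqrt{-165 + \frac{\sqrt{145}}{2} \cdot 47} = \sqrt{-165 + \frac{47 \sqrt{145}}{2}}$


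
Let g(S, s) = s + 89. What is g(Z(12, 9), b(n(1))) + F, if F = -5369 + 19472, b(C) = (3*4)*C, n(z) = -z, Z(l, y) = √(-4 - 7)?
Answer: 14180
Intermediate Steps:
Z(l, y) = I*√11 (Z(l, y) = √(-11) = I*√11)
b(C) = 12*C
g(S, s) = 89 + s
F = 14103
g(Z(12, 9), b(n(1))) + F = (89 + 12*(-1*1)) + 14103 = (89 + 12*(-1)) + 14103 = (89 - 12) + 14103 = 77 + 14103 = 14180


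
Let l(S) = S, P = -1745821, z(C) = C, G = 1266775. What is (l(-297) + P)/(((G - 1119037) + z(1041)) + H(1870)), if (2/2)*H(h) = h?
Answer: -1746118/150649 ≈ -11.591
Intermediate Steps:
H(h) = h
(l(-297) + P)/(((G - 1119037) + z(1041)) + H(1870)) = (-297 - 1745821)/(((1266775 - 1119037) + 1041) + 1870) = -1746118/((147738 + 1041) + 1870) = -1746118/(148779 + 1870) = -1746118/150649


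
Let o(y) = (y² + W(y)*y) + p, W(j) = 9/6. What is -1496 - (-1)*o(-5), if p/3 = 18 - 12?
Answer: -2921/2 ≈ -1460.5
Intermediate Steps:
W(j) = 3/2 (W(j) = 9*(⅙) = 3/2)
p = 18 (p = 3*(18 - 12) = 3*6 = 18)
o(y) = 18 + y² + 3*y/2 (o(y) = (y² + 3*y/2) + 18 = 18 + y² + 3*y/2)
-1496 - (-1)*o(-5) = -1496 - (-1)*(18 + (-5)² + (3/2)*(-5)) = -1496 - (-1)*(18 + 25 - 15/2) = -1496 - (-1)*71/2 = -1496 - 1*(-71/2) = -1496 + 71/2 = -2921/2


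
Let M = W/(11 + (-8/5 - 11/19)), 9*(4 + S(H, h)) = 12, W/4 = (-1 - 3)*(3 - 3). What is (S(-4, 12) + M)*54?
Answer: -144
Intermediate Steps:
W = 0 (W = 4*((-1 - 3)*(3 - 3)) = 4*(-4*0) = 4*0 = 0)
S(H, h) = -8/3 (S(H, h) = -4 + (⅑)*12 = -4 + 4/3 = -8/3)
M = 0 (M = 0/(11 + (-8/5 - 11/19)) = 0/(11 - 207/95) = 0/(838/95) = 0*(95/838) = 0)
(S(-4, 12) + M)*54 = (-8/3 + 0)*54 = -8/3*54 = -144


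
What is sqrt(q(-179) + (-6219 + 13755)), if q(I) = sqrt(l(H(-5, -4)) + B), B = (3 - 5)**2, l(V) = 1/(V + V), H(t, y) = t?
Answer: sqrt(753600 + 10*sqrt(390))/10 ≈ 86.822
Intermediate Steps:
l(V) = 1/(2*V)
B = 4 (B = (-2)**2 = 4)
q(I) = sqrt(390)/10 (q(I) = sqrt((1/2)/(-5) + 4) = sqrt((1/2)*(-1/5) + 4) = sqrt(-1/10 + 4) = sqrt(39/10) = sqrt(390)/10)
sqrt(q(-179) + (-6219 + 13755)) = sqrt(sqrt(390)/10 + (-6219 + 13755)) = sqrt(sqrt(390)/10 + 7536) = sqrt(7536 + sqrt(390)/10)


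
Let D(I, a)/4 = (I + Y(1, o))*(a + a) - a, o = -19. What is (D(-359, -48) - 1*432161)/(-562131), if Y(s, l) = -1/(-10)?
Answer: 1470757/2810655 ≈ 0.52328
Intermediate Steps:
Y(s, l) = ⅒ (Y(s, l) = -1*(-⅒) = ⅒)
D(I, a) = -4*a + 8*a*(⅒ + I) (D(I, a) = 4*((I + ⅒)*(a + a) - a) = 4*((⅒ + I)*(2*a) - a) = 4*(2*a*(⅒ + I) - a) = 4*(-a + 2*a*(⅒ + I)) = -4*a + 8*a*(⅒ + I))
(D(-359, -48) - 1*432161)/(-562131) = ((8/5)*(-48)*(-2 + 5*(-359)) - 1*432161)/(-562131) = ((8/5)*(-48)*(-2 - 1795) - 432161)*(-1/562131) = ((8/5)*(-48)*(-1797) - 432161)*(-1/562131) = (690048/5 - 432161)*(-1/562131) = -1470757/5*(-1/562131) = 1470757/2810655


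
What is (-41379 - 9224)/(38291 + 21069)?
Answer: -7229/8480 ≈ -0.85248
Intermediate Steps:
(-41379 - 9224)/(38291 + 21069) = -50603/59360 = -50603*1/59360 = -7229/8480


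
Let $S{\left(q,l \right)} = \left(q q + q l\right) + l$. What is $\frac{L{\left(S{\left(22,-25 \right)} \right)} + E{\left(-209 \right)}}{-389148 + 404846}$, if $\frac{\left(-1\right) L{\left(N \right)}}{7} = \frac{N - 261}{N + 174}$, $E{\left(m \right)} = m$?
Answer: $- \frac{14883}{1302934} \approx -0.011423$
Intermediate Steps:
$S{\left(q,l \right)} = l + q^{2} + l q$ ($S{\left(q,l \right)} = \left(q^{2} + l q\right) + l = l + q^{2} + l q$)
$L{\left(N \right)} = - \frac{7 \left(-261 + N\right)}{174 + N}$ ($L{\left(N \right)} = - 7 \frac{N - 261}{N + 174} = - 7 \frac{-261 + N}{174 + N} = - \frac{7 \left(-261 + N\right)}{174 + N}$)
$\frac{L{\left(S{\left(22,-25 \right)} \right)} + E{\left(-209 \right)}}{-389148 + 404846} = \frac{\frac{7 \left(261 - \left(-25 + 22^{2} - 550\right)\right)}{174 - \left(575 - 484\right)} - 209}{-389148 + 404846} = \frac{\frac{7 \left(261 - \left(-25 + 484 - 550\right)\right)}{174 - 91} - 209}{15698} = \left(\frac{7 \left(261 - -91\right)}{174 - 91} - 209\right) \frac{1}{15698} = \left(\frac{7 \left(261 + 91\right)}{83} - 209\right) \frac{1}{15698} = \left(7 \cdot \frac{1}{83} \cdot 352 - 209\right) \frac{1}{15698} = \left(\frac{2464}{83} - 209\right) \frac{1}{15698} = \left(- \frac{14883}{83}\right) \frac{1}{15698} = - \frac{14883}{1302934}$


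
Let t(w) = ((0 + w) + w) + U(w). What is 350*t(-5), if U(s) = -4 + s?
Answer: -6650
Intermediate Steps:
t(w) = -4 + 3*w (t(w) = ((0 + w) + w) + (-4 + w) = (w + w) + (-4 + w) = 2*w + (-4 + w) = -4 + 3*w)
350*t(-5) = 350*(-4 + 3*(-5)) = 350*(-4 - 15) = 350*(-19) = -6650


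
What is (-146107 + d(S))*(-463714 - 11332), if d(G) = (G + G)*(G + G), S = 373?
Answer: -194963153814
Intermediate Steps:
d(G) = 4*G² (d(G) = (2*G)*(2*G) = 4*G²)
(-146107 + d(S))*(-463714 - 11332) = (-146107 + 4*373²)*(-463714 - 11332) = (-146107 + 4*139129)*(-475046) = (-146107 + 556516)*(-475046) = 410409*(-475046) = -194963153814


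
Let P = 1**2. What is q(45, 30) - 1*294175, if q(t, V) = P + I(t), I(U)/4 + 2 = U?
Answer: -294002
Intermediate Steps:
P = 1
I(U) = -8 + 4*U
q(t, V) = -7 + 4*t (q(t, V) = 1 + (-8 + 4*t) = -7 + 4*t)
q(45, 30) - 1*294175 = (-7 + 4*45) - 1*294175 = (-7 + 180) - 294175 = 173 - 294175 = -294002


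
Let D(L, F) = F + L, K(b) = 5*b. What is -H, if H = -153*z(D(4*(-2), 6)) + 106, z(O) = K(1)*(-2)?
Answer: -1636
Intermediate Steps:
z(O) = -10 (z(O) = (5*1)*(-2) = 5*(-2) = -10)
H = 1636 (H = -153*(-10) + 106 = 1530 + 106 = 1636)
-H = -1*1636 = -1636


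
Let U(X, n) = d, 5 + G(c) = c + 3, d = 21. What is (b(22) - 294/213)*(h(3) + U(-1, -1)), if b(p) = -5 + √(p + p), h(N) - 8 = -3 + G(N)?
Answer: -12231/71 + 54*√11 ≈ 6.8301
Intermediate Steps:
G(c) = -2 + c (G(c) = -5 + (c + 3) = -5 + (3 + c) = -2 + c)
U(X, n) = 21
h(N) = 3 + N (h(N) = 8 + (-3 + (-2 + N)) = 8 + (-5 + N) = 3 + N)
b(p) = -5 + √2*√p (b(p) = -5 + √(2*p) = -5 + √2*√p)
(b(22) - 294/213)*(h(3) + U(-1, -1)) = ((-5 + √2*√22) - 294/213)*((3 + 3) + 21) = ((-5 + 2*√11) - 294*1/213)*(6 + 21) = ((-5 + 2*√11) - 98/71)*27 = (-453/71 + 2*√11)*27 = -12231/71 + 54*√11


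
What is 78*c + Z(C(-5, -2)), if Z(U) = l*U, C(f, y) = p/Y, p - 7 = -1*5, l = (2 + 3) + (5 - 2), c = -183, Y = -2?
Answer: -14282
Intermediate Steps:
l = 8 (l = 5 + 3 = 8)
p = 2 (p = 7 - 1*5 = 7 - 5 = 2)
C(f, y) = -1 (C(f, y) = 2/(-2) = 2*(-½) = -1)
Z(U) = 8*U
78*c + Z(C(-5, -2)) = 78*(-183) + 8*(-1) = -14274 - 8 = -14282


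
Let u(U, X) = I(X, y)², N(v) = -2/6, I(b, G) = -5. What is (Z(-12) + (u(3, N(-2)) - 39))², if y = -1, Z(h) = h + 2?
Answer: 576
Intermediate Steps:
Z(h) = 2 + h
N(v) = -⅓ (N(v) = -2*⅙ = -⅓)
u(U, X) = 25 (u(U, X) = (-5)² = 25)
(Z(-12) + (u(3, N(-2)) - 39))² = ((2 - 12) + (25 - 39))² = (-10 - 14)² = (-24)² = 576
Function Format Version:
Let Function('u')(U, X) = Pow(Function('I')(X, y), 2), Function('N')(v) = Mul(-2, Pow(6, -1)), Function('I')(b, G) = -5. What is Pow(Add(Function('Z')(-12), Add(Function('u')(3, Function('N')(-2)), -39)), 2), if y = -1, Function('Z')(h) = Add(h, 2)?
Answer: 576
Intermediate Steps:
Function('Z')(h) = Add(2, h)
Function('N')(v) = Rational(-1, 3) (Function('N')(v) = Mul(-2, Rational(1, 6)) = Rational(-1, 3))
Function('u')(U, X) = 25 (Function('u')(U, X) = Pow(-5, 2) = 25)
Pow(Add(Function('Z')(-12), Add(Function('u')(3, Function('N')(-2)), -39)), 2) = Pow(Add(Add(2, -12), Add(25, -39)), 2) = Pow(Add(-10, -14), 2) = Pow(-24, 2) = 576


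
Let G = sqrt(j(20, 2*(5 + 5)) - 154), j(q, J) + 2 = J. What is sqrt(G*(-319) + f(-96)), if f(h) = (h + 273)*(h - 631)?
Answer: sqrt(-128679 - 638*I*sqrt(34)) ≈ 5.185 - 358.76*I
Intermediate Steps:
j(q, J) = -2 + J
f(h) = (-631 + h)*(273 + h) (f(h) = (273 + h)*(-631 + h) = (-631 + h)*(273 + h))
G = 2*I*sqrt(34) (G = sqrt((-2 + 2*(5 + 5)) - 154) = sqrt((-2 + 2*10) - 154) = sqrt((-2 + 20) - 154) = sqrt(18 - 154) = sqrt(-136) = 2*I*sqrt(34) ≈ 11.662*I)
sqrt(G*(-319) + f(-96)) = sqrt((2*I*sqrt(34))*(-319) + (-172263 + (-96)**2 - 358*(-96))) = sqrt(-638*I*sqrt(34) + (-172263 + 9216 + 34368)) = sqrt(-638*I*sqrt(34) - 128679) = sqrt(-128679 - 638*I*sqrt(34))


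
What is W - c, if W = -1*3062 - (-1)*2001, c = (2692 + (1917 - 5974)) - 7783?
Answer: 8087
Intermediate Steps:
c = -9148 (c = (2692 - 4057) - 7783 = -1365 - 7783 = -9148)
W = -1061 (W = -3062 - 1*(-2001) = -3062 + 2001 = -1061)
W - c = -1061 - 1*(-9148) = -1061 + 9148 = 8087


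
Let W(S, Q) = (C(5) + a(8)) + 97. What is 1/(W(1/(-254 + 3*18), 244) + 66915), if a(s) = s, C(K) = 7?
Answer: 1/67027 ≈ 1.4919e-5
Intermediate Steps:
W(S, Q) = 112 (W(S, Q) = (7 + 8) + 97 = 15 + 97 = 112)
1/(W(1/(-254 + 3*18), 244) + 66915) = 1/(112 + 66915) = 1/67027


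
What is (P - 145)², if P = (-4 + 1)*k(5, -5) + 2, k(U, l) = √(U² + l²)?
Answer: 20899 + 4290*√2 ≈ 26966.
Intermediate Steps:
P = 2 - 15*√2 (P = (-4 + 1)*√(5² + (-5)²) + 2 = -3*√(25 + 25) + 2 = -15*√2 + 2 = 2 - 15*√2 ≈ -19.213)
(P - 145)² = ((2 - 15*√2) - 145)² = (-143 - 15*√2)²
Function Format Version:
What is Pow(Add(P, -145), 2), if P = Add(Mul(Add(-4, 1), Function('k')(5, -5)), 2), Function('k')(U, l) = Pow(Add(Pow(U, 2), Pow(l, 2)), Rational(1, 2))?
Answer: Add(20899, Mul(4290, Pow(2, Rational(1, 2)))) ≈ 26966.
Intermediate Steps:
P = Add(2, Mul(-15, Pow(2, Rational(1, 2)))) (P = Add(Mul(Add(-4, 1), Pow(Add(Pow(5, 2), Pow(-5, 2)), Rational(1, 2))), 2) = Add(Mul(-3, Pow(Add(25, 25), Rational(1, 2))), 2) = Add(Mul(-3, Pow(50, Rational(1, 2))), 2) = Add(Mul(-3, Mul(5, Pow(2, Rational(1, 2)))), 2) = Add(Mul(-15, Pow(2, Rational(1, 2))), 2) = Add(2, Mul(-15, Pow(2, Rational(1, 2)))) ≈ -19.213)
Pow(Add(P, -145), 2) = Pow(Add(Add(2, Mul(-15, Pow(2, Rational(1, 2)))), -145), 2) = Pow(Add(-143, Mul(-15, Pow(2, Rational(1, 2)))), 2)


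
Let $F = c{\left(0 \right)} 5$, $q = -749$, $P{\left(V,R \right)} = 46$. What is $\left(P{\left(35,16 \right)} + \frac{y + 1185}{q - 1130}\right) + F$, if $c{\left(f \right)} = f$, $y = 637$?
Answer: $\frac{84612}{1879} \approx 45.03$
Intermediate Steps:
$F = 0$ ($F = 0 \cdot 5 = 0$)
$\left(P{\left(35,16 \right)} + \frac{y + 1185}{q - 1130}\right) + F = \left(46 + \frac{637 + 1185}{-749 - 1130}\right) + 0 = \left(46 + \frac{1822}{-1879}\right) + 0 = \left(46 + 1822 \left(- \frac{1}{1879}\right)\right) + 0 = \left(46 - \frac{1822}{1879}\right) + 0 = \frac{84612}{1879} + 0 = \frac{84612}{1879}$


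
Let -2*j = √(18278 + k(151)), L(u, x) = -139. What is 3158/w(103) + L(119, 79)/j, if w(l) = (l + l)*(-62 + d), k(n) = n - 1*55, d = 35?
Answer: -1579/2781 + 139*√18374/9187 ≈ 1.4831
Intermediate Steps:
k(n) = -55 + n (k(n) = n - 55 = -55 + n)
j = -√18374/2 (j = -√(18278 + (-55 + 151))/2 = -√(18278 + 96)/2 = -√18374/2 ≈ -67.775)
w(l) = -54*l (w(l) = (l + l)*(-62 + 35) = (2*l)*(-27) = -54*l)
3158/w(103) + L(119, 79)/j = 3158/((-54*103)) - 139*(-√18374/9187) = 3158/(-5562) - (-139)*√18374/9187 = 3158*(-1/5562) + 139*√18374/9187 = -1579/2781 + 139*√18374/9187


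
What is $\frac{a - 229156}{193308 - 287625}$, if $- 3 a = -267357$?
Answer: $\frac{46679}{31439} \approx 1.4847$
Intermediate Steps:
$a = 89119$ ($a = \left(- \frac{1}{3}\right) \left(-267357\right) = 89119$)
$\frac{a - 229156}{193308 - 287625} = \frac{89119 - 229156}{193308 - 287625} = - \frac{140037}{-94317} = \left(-140037\right) \left(- \frac{1}{94317}\right) = \frac{46679}{31439}$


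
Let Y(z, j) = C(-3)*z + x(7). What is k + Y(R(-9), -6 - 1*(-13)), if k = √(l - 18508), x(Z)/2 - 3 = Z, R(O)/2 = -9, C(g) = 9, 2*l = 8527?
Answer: -142 + I*√56978/2 ≈ -142.0 + 119.35*I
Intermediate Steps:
l = 8527/2 (l = (½)*8527 = 8527/2 ≈ 4263.5)
R(O) = -18 (R(O) = 2*(-9) = -18)
x(Z) = 6 + 2*Z
Y(z, j) = 20 + 9*z (Y(z, j) = 9*z + (6 + 2*7) = 9*z + (6 + 14) = 9*z + 20 = 20 + 9*z)
k = I*√56978/2 (k = √(8527/2 - 18508) = √(-28489/2) = I*√56978/2 ≈ 119.35*I)
k + Y(R(-9), -6 - 1*(-13)) = I*√56978/2 + (20 + 9*(-18)) = I*√56978/2 + (20 - 162) = I*√56978/2 - 142 = -142 + I*√56978/2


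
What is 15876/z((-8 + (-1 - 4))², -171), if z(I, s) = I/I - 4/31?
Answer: 18228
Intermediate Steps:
z(I, s) = 27/31 (z(I, s) = 1 - 4*1/31 = 1 - 4/31 = 27/31)
15876/z((-8 + (-1 - 4))², -171) = 15876/(27/31) = 15876*(31/27) = 18228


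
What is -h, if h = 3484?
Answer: -3484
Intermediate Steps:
-h = -1*3484 = -3484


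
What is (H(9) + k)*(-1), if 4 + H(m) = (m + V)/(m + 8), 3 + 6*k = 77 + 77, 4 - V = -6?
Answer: -2273/102 ≈ -22.284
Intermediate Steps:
V = 10 (V = 4 - 1*(-6) = 4 + 6 = 10)
k = 151/6 (k = -1/2 + (77 + 77)/6 = -1/2 + (1/6)*154 = -1/2 + 77/3 = 151/6 ≈ 25.167)
H(m) = -4 + (10 + m)/(8 + m) (H(m) = -4 + (m + 10)/(m + 8) = -4 + (10 + m)/(8 + m))
(H(9) + k)*(-1) = ((-22 - 3*9)/(8 + 9) + 151/6)*(-1) = ((-22 - 27)/17 + 151/6)*(-1) = ((1/17)*(-49) + 151/6)*(-1) = (-49/17 + 151/6)*(-1) = (2273/102)*(-1) = -2273/102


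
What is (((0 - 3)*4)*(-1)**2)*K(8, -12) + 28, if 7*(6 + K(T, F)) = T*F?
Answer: 1852/7 ≈ 264.57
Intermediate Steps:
K(T, F) = -6 + F*T/7 (K(T, F) = -6 + (T*F)/7 = -6 + (F*T)/7 = -6 + F*T/7)
(((0 - 3)*4)*(-1)**2)*K(8, -12) + 28 = (((0 - 3)*4)*(-1)**2)*(-6 + (1/7)*(-12)*8) + 28 = (-3*4*1)*(-6 - 96/7) + 28 = -12*1*(-138/7) + 28 = -12*(-138/7) + 28 = 1656/7 + 28 = 1852/7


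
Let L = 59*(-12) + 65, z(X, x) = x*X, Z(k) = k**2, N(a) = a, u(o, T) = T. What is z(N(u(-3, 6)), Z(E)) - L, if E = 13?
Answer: 1657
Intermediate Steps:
z(X, x) = X*x
L = -643 (L = -708 + 65 = -643)
z(N(u(-3, 6)), Z(E)) - L = 6*13**2 - 1*(-643) = 6*169 + 643 = 1014 + 643 = 1657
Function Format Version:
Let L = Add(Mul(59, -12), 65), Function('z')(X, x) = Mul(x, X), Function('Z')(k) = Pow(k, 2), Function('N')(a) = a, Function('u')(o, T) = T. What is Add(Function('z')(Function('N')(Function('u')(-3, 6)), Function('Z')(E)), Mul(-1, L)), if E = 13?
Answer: 1657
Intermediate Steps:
Function('z')(X, x) = Mul(X, x)
L = -643 (L = Add(-708, 65) = -643)
Add(Function('z')(Function('N')(Function('u')(-3, 6)), Function('Z')(E)), Mul(-1, L)) = Add(Mul(6, Pow(13, 2)), Mul(-1, -643)) = Add(Mul(6, 169), 643) = Add(1014, 643) = 1657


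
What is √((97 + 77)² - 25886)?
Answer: √4390 ≈ 66.257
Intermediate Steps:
√((97 + 77)² - 25886) = √(174² - 25886) = √(30276 - 25886) = √4390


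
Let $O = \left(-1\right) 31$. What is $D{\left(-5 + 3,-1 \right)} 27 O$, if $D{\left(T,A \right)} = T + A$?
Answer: $2511$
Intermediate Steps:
$D{\left(T,A \right)} = A + T$
$O = -31$
$D{\left(-5 + 3,-1 \right)} 27 O = \left(-1 + \left(-5 + 3\right)\right) 27 \left(-31\right) = \left(-1 - 2\right) 27 \left(-31\right) = \left(-3\right) 27 \left(-31\right) = \left(-81\right) \left(-31\right) = 2511$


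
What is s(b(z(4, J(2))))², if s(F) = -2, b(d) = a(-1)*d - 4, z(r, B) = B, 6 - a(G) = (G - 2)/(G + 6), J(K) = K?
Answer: 4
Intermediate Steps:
a(G) = 6 - (-2 + G)/(6 + G) (a(G) = 6 - (G - 2)/(G + 6) = 6 - (-2 + G)/(6 + G))
b(d) = -4 + 33*d/5 (b(d) = ((38 + 5*(-1))/(6 - 1))*d - 4 = ((38 - 5)/5)*d - 4 = ((⅕)*33)*d - 4 = 33*d/5 - 4 = -4 + 33*d/5)
s(b(z(4, J(2))))² = (-2)² = 4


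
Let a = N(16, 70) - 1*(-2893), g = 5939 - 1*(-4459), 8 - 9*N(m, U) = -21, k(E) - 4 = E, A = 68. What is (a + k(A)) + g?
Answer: 120296/9 ≈ 13366.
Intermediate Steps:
k(E) = 4 + E
N(m, U) = 29/9 (N(m, U) = 8/9 - ⅑*(-21) = 8/9 + 7/3 = 29/9)
g = 10398 (g = 5939 + 4459 = 10398)
a = 26066/9 (a = 29/9 - 1*(-2893) = 29/9 + 2893 = 26066/9 ≈ 2896.2)
(a + k(A)) + g = (26066/9 + (4 + 68)) + 10398 = (26066/9 + 72) + 10398 = 26714/9 + 10398 = 120296/9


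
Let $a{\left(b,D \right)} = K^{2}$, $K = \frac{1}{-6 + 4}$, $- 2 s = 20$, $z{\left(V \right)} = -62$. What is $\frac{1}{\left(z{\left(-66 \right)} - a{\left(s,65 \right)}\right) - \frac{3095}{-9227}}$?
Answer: $- \frac{36908}{2285143} \approx -0.016151$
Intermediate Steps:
$s = -10$ ($s = \left(- \frac{1}{2}\right) 20 = -10$)
$K = - \frac{1}{2}$ ($K = \frac{1}{-2} = - \frac{1}{2} \approx -0.5$)
$a{\left(b,D \right)} = \frac{1}{4}$ ($a{\left(b,D \right)} = \left(- \frac{1}{2}\right)^{2} = \frac{1}{4}$)
$\frac{1}{\left(z{\left(-66 \right)} - a{\left(s,65 \right)}\right) - \frac{3095}{-9227}} = \frac{1}{\left(-62 - \frac{1}{4}\right) - \frac{3095}{-9227}} = \frac{1}{\left(-62 - \frac{1}{4}\right) - - \frac{3095}{9227}} = \frac{1}{- \frac{249}{4} + \frac{3095}{9227}} = \frac{1}{- \frac{2285143}{36908}} = - \frac{36908}{2285143}$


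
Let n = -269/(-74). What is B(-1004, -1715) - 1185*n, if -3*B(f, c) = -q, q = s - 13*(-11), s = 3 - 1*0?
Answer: -945491/222 ≈ -4259.0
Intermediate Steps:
s = 3 (s = 3 + 0 = 3)
n = 269/74 (n = -269*(-1/74) = 269/74 ≈ 3.6351)
q = 146 (q = 3 - 13*(-11) = 3 + 143 = 146)
B(f, c) = 146/3 (B(f, c) = -(-1)*146/3 = -1/3*(-146) = 146/3)
B(-1004, -1715) - 1185*n = 146/3 - 1185*269/74 = 146/3 - 318765/74 = -945491/222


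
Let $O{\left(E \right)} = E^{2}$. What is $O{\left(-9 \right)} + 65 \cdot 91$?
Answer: $5996$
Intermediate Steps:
$O{\left(-9 \right)} + 65 \cdot 91 = \left(-9\right)^{2} + 65 \cdot 91 = 81 + 5915 = 5996$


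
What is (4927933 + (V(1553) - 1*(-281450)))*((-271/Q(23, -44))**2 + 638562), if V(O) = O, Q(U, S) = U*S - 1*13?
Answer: 85267343256127336/25625 ≈ 3.3275e+12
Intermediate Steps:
Q(U, S) = -13 + S*U (Q(U, S) = S*U - 13 = -13 + S*U)
(4927933 + (V(1553) - 1*(-281450)))*((-271/Q(23, -44))**2 + 638562) = (4927933 + (1553 - 1*(-281450)))*((-271/(-13 - 44*23))**2 + 638562) = (4927933 + (1553 + 281450))*((-271/(-13 - 1012))**2 + 638562) = (4927933 + 283003)*((-271/(-1025))**2 + 638562) = 5210936*((-271*(-1/1025))**2 + 638562) = 5210936*((271/1025)**2 + 638562) = 5210936*(73441/1050625 + 638562) = 5210936*(670889274691/1050625) = 85267343256127336/25625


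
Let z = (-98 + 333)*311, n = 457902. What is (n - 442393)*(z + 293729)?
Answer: 5688918326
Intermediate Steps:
z = 73085 (z = 235*311 = 73085)
(n - 442393)*(z + 293729) = (457902 - 442393)*(73085 + 293729) = 15509*366814 = 5688918326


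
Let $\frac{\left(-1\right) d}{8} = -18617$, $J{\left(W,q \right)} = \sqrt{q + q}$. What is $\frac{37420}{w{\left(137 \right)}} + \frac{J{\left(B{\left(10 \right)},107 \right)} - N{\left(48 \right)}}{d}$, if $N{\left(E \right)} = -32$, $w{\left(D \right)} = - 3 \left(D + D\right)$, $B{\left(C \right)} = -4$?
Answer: $- \frac{348322426}{7651587} + \frac{\sqrt{214}}{148936} \approx -45.523$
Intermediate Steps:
$w{\left(D \right)} = - 6 D$ ($w{\left(D \right)} = - 3 \cdot 2 D = - 6 D$)
$J{\left(W,q \right)} = \sqrt{2} \sqrt{q}$ ($J{\left(W,q \right)} = \sqrt{2 q} = \sqrt{2} \sqrt{q}$)
$d = 148936$ ($d = \left(-8\right) \left(-18617\right) = 148936$)
$\frac{37420}{w{\left(137 \right)}} + \frac{J{\left(B{\left(10 \right)},107 \right)} - N{\left(48 \right)}}{d} = \frac{37420}{\left(-6\right) 137} + \frac{\sqrt{2} \sqrt{107} - -32}{148936} = \frac{37420}{-822} + \left(\sqrt{214} + 32\right) \frac{1}{148936} = 37420 \left(- \frac{1}{822}\right) + \left(32 + \sqrt{214}\right) \frac{1}{148936} = - \frac{18710}{411} + \left(\frac{4}{18617} + \frac{\sqrt{214}}{148936}\right) = - \frac{348322426}{7651587} + \frac{\sqrt{214}}{148936}$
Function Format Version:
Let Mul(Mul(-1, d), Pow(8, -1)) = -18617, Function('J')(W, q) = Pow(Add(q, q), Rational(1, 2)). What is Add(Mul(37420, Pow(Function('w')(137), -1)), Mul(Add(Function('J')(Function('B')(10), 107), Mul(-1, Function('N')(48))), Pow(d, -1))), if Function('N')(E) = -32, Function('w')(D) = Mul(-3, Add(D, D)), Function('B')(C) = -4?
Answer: Add(Rational(-348322426, 7651587), Mul(Rational(1, 148936), Pow(214, Rational(1, 2)))) ≈ -45.523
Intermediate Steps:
Function('w')(D) = Mul(-6, D) (Function('w')(D) = Mul(-3, Mul(2, D)) = Mul(-6, D))
Function('J')(W, q) = Mul(Pow(2, Rational(1, 2)), Pow(q, Rational(1, 2))) (Function('J')(W, q) = Pow(Mul(2, q), Rational(1, 2)) = Mul(Pow(2, Rational(1, 2)), Pow(q, Rational(1, 2))))
d = 148936 (d = Mul(-8, -18617) = 148936)
Add(Mul(37420, Pow(Function('w')(137), -1)), Mul(Add(Function('J')(Function('B')(10), 107), Mul(-1, Function('N')(48))), Pow(d, -1))) = Add(Mul(37420, Pow(Mul(-6, 137), -1)), Mul(Add(Mul(Pow(2, Rational(1, 2)), Pow(107, Rational(1, 2))), Mul(-1, -32)), Pow(148936, -1))) = Add(Mul(37420, Pow(-822, -1)), Mul(Add(Pow(214, Rational(1, 2)), 32), Rational(1, 148936))) = Add(Mul(37420, Rational(-1, 822)), Mul(Add(32, Pow(214, Rational(1, 2))), Rational(1, 148936))) = Add(Rational(-18710, 411), Add(Rational(4, 18617), Mul(Rational(1, 148936), Pow(214, Rational(1, 2))))) = Add(Rational(-348322426, 7651587), Mul(Rational(1, 148936), Pow(214, Rational(1, 2))))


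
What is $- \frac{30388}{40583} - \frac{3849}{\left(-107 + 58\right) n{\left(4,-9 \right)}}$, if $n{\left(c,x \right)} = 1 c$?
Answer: $\frac{150247919}{7954268} \approx 18.889$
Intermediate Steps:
$n{\left(c,x \right)} = c$
$- \frac{30388}{40583} - \frac{3849}{\left(-107 + 58\right) n{\left(4,-9 \right)}} = - \frac{30388}{40583} - \frac{3849}{\left(-107 + 58\right) 4} = \left(-30388\right) \frac{1}{40583} - \frac{3849}{\left(-49\right) 4} = - \frac{30388}{40583} - \frac{3849}{-196} = - \frac{30388}{40583} - - \frac{3849}{196} = - \frac{30388}{40583} + \frac{3849}{196} = \frac{150247919}{7954268}$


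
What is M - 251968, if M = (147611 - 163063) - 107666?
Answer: -375086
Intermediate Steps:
M = -123118 (M = -15452 - 107666 = -123118)
M - 251968 = -123118 - 251968 = -375086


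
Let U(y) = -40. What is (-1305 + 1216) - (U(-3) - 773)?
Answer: 724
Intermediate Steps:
(-1305 + 1216) - (U(-3) - 773) = (-1305 + 1216) - (-40 - 773) = -89 - 1*(-813) = -89 + 813 = 724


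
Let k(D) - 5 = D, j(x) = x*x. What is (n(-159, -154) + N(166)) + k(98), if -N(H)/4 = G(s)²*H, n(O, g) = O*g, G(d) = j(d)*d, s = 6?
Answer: -30954995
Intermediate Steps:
j(x) = x²
k(D) = 5 + D
G(d) = d³ (G(d) = d²*d = d³)
N(H) = -186624*H (N(H) = -4*(6³)²*H = -4*216²*H = -186624*H)
(n(-159, -154) + N(166)) + k(98) = (-159*(-154) - 186624*166) + (5 + 98) = (24486 - 30979584) + 103 = -30955098 + 103 = -30954995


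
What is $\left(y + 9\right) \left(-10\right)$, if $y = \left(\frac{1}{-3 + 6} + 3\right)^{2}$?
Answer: $- \frac{1810}{9} \approx -201.11$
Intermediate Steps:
$y = \frac{100}{9}$ ($y = \left(\frac{1}{3} + 3\right)^{2} = \left(\frac{10}{3}\right)^{2} = \frac{100}{9} \approx 11.111$)
$\left(y + 9\right) \left(-10\right) = \left(\frac{100}{9} + 9\right) \left(-10\right) = \frac{181}{9} \left(-10\right) = - \frac{1810}{9}$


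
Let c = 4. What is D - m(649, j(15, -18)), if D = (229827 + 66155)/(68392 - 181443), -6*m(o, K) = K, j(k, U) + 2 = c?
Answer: -774895/339153 ≈ -2.2848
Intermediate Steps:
j(k, U) = 2 (j(k, U) = -2 + 4 = 2)
m(o, K) = -K/6
D = -295982/113051 (D = 295982/(-113051) = 295982*(-1/113051) = -295982/113051 ≈ -2.6181)
D - m(649, j(15, -18)) = -295982/113051 - (-1)*2/6 = -295982/113051 - 1*(-⅓) = -295982/113051 + ⅓ = -774895/339153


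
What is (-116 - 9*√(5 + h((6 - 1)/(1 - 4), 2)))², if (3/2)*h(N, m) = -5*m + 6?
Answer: 13645 + 696*√21 ≈ 16834.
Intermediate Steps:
h(N, m) = 4 - 10*m/3 (h(N, m) = 2*(-5*m + 6)/3 = 2*(6 - 5*m)/3 = 4 - 10*m/3)
(-116 - 9*√(5 + h((6 - 1)/(1 - 4), 2)))² = (-116 - 9*√(5 + (4 - 10/3*2)))² = (-116 - 9*√(5 + (4 - 20/3)))² = (-116 - 9*√(5 - 8/3))² = (-116 - 3*√21)²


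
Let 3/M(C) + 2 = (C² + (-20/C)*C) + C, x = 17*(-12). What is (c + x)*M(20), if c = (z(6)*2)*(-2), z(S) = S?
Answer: -342/199 ≈ -1.7186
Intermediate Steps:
x = -204
M(C) = 3/(-22 + C + C²) (M(C) = 3/(-2 + ((C² + (-20/C)*C) + C)) = 3/(-2 + ((C² - 20) + C)) = 3/(-2 + ((-20 + C²) + C)) = 3/(-2 + (-20 + C + C²)) = 3/(-22 + C + C²))
c = -24 (c = (6*2)*(-2) = 12*(-2) = -24)
(c + x)*M(20) = (-24 - 204)*(3/(-22 + 20 + 20²)) = -684/(-22 + 20 + 400) = -684/398 = -228*3/398 = -342/199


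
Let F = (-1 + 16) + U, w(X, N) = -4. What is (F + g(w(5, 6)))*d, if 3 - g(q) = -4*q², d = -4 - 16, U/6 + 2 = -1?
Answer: -1280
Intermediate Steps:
U = -18 (U = -12 + 6*(-1) = -12 - 6 = -18)
d = -20
g(q) = 3 + 4*q² (g(q) = 3 - (-4)*q² = 3 + 4*q²)
F = -3 (F = (-1 + 16) - 18 = 15 - 18 = -3)
(F + g(w(5, 6)))*d = (-3 + (3 + 4*(-4)²))*(-20) = (-3 + (3 + 4*16))*(-20) = (-3 + (3 + 64))*(-20) = (-3 + 67)*(-20) = 64*(-20) = -1280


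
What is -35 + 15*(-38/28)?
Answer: -775/14 ≈ -55.357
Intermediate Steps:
-35 + 15*(-38/28) = -35 + 15*(-38*1/28) = -35 + 15*(-19/14) = -35 - 285/14 = -775/14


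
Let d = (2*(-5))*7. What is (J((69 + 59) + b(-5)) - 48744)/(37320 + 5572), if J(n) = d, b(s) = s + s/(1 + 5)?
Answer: -24407/21446 ≈ -1.1381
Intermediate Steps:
d = -70 (d = -10*7 = -70)
b(s) = 7*s/6 (b(s) = s + s/6 = 7*s/6)
J(n) = -70
(J((69 + 59) + b(-5)) - 48744)/(37320 + 5572) = (-70 - 48744)/(37320 + 5572) = -48814/42892 = -48814*1/42892 = -24407/21446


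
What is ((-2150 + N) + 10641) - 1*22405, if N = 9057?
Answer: -4857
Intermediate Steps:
((-2150 + N) + 10641) - 1*22405 = ((-2150 + 9057) + 10641) - 1*22405 = (6907 + 10641) - 22405 = 17548 - 22405 = -4857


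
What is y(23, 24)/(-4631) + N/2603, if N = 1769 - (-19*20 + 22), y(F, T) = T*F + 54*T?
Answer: 458163/1095863 ≈ 0.41808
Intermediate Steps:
y(F, T) = 54*T + F*T (y(F, T) = F*T + 54*T = 54*T + F*T)
N = 2127 (N = 1769 - (-380 + 22) = 1769 - 1*(-358) = 1769 + 358 = 2127)
y(23, 24)/(-4631) + N/2603 = (24*(54 + 23))/(-4631) + 2127/2603 = (24*77)*(-1/4631) + 2127*(1/2603) = 1848*(-1/4631) + 2127/2603 = -168/421 + 2127/2603 = 458163/1095863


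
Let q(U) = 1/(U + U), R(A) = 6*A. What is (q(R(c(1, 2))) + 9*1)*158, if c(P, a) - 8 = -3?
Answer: 42739/30 ≈ 1424.6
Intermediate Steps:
c(P, a) = 5 (c(P, a) = 8 - 3 = 5)
q(U) = 1/(2*U)
(q(R(c(1, 2))) + 9*1)*158 = (1/(2*((6*5))) + 9*1)*158 = ((½)/30 + 9)*158 = ((½)*(1/30) + 9)*158 = (1/60 + 9)*158 = (541/60)*158 = 42739/30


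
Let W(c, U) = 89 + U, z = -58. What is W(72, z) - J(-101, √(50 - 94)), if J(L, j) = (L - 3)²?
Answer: -10785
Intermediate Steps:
J(L, j) = (-3 + L)²
W(72, z) - J(-101, √(50 - 94)) = (89 - 58) - (-3 - 101)² = 31 - 1*(-104)² = 31 - 1*10816 = 31 - 10816 = -10785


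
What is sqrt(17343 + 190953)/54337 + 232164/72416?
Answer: 58041/18104 + 6*sqrt(5786)/54337 ≈ 3.2144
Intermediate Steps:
sqrt(17343 + 190953)/54337 + 232164/72416 = sqrt(208296)*(1/54337) + 232164*(1/72416) = (6*sqrt(5786))*(1/54337) + 58041/18104 = 6*sqrt(5786)/54337 + 58041/18104 = 58041/18104 + 6*sqrt(5786)/54337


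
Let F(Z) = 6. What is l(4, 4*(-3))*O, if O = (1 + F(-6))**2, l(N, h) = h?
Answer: -588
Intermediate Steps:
O = 49 (O = (1 + 6)**2 = 7**2 = 49)
l(4, 4*(-3))*O = (4*(-3))*49 = -12*49 = -588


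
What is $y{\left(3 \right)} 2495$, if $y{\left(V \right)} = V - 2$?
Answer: $2495$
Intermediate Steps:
$y{\left(V \right)} = -2 + V$
$y{\left(3 \right)} 2495 = \left(-2 + 3\right) 2495 = 1 \cdot 2495 = 2495$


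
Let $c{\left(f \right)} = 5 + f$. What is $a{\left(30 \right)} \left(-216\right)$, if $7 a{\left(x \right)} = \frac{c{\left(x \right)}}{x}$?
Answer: $-36$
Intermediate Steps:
$a{\left(x \right)} = \frac{5 + x}{7 x}$ ($a{\left(x \right)} = \frac{\left(5 + x\right) \frac{1}{x}}{7} = \frac{\frac{1}{x} \left(5 + x\right)}{7} = \frac{5 + x}{7 x}$)
$a{\left(30 \right)} \left(-216\right) = \frac{5 + 30}{7 \cdot 30} \left(-216\right) = \frac{1}{7} \cdot \frac{1}{30} \cdot 35 \left(-216\right) = \frac{1}{6} \left(-216\right) = -36$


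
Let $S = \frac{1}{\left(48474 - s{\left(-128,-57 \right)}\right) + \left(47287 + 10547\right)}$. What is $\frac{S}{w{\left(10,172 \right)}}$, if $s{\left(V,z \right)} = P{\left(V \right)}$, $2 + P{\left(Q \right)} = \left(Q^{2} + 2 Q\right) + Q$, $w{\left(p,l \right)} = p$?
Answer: $\frac{1}{903100} \approx 1.1073 \cdot 10^{-6}$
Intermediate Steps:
$P{\left(Q \right)} = -2 + Q^{2} + 3 Q$ ($P{\left(Q \right)} = -2 + \left(\left(Q^{2} + 2 Q\right) + Q\right) = -2 + \left(Q^{2} + 3 Q\right) = -2 + Q^{2} + 3 Q$)
$s{\left(V,z \right)} = -2 + V^{2} + 3 V$
$S = \frac{1}{90310}$ ($S = \frac{1}{\left(48474 - \left(-2 + \left(-128\right)^{2} + 3 \left(-128\right)\right)\right) + \left(47287 + 10547\right)} = \frac{1}{\left(48474 - \left(-2 + 16384 - 384\right)\right) + 57834} = \frac{1}{\left(48474 - 15998\right) + 57834} = \frac{1}{32476 + 57834} = \frac{1}{90310} \approx 1.1073 \cdot 10^{-5}$)
$\frac{S}{w{\left(10,172 \right)}} = \frac{1}{90310 \cdot 10} = \frac{1}{90310} \cdot \frac{1}{10} = \frac{1}{903100}$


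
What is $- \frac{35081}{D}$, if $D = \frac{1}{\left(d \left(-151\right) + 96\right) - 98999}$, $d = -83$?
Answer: $3029945970$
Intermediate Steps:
$D = - \frac{1}{86370}$ ($D = \frac{1}{\left(\left(-83\right) \left(-151\right) + 96\right) - 98999} = \frac{1}{\left(12533 + 96\right) - 98999} = \frac{1}{12629 - 98999} = \frac{1}{-86370} = - \frac{1}{86370} \approx -1.1578 \cdot 10^{-5}$)
$- \frac{35081}{D} = - \frac{35081}{- \frac{1}{86370}} = \left(-35081\right) \left(-86370\right) = 3029945970$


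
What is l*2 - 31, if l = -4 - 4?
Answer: -47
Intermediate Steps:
l = -8
l*2 - 31 = -8*2 - 31 = -16 - 31 = -47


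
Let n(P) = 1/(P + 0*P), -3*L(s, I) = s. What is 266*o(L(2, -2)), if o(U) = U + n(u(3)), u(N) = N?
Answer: -266/3 ≈ -88.667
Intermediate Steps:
L(s, I) = -s/3
n(P) = 1/P (n(P) = 1/(P + 0) = 1/P)
o(U) = 1/3 + U (o(U) = U + 1/3 = 1/3 + U)
266*o(L(2, -2)) = 266*(1/3 - 1/3*2) = 266*(1/3 - 2/3) = 266*(-1/3) = -266/3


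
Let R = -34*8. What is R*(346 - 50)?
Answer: -80512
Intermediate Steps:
R = -272
R*(346 - 50) = -272*(346 - 50) = -272*296 = -80512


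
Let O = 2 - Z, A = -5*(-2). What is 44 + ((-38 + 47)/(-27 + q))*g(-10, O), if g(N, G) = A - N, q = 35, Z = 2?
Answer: 133/2 ≈ 66.500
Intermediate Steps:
A = 10
O = 0 (O = 2 - 1*2 = 2 - 2 = 0)
g(N, G) = 10 - N
44 + ((-38 + 47)/(-27 + q))*g(-10, O) = 44 + ((-38 + 47)/(-27 + 35))*(10 - 1*(-10)) = 44 + (9/8)*(10 + 10) = 44 + (9*(⅛))*20 = 44 + (9/8)*20 = 44 + 45/2 = 133/2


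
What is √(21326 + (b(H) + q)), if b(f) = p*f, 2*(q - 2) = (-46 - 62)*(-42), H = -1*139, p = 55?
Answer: √15951 ≈ 126.30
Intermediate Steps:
H = -139
q = 2270 (q = 2 + ((-46 - 62)*(-42))/2 = 2 + (-108*(-42))/2 = 2 + (½)*4536 = 2 + 2268 = 2270)
b(f) = 55*f
√(21326 + (b(H) + q)) = √(21326 + (55*(-139) + 2270)) = √(21326 + (-7645 + 2270)) = √(21326 - 5375) = √15951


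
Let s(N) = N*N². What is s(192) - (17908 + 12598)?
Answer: 7047382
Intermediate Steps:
s(N) = N³
s(192) - (17908 + 12598) = 192³ - (17908 + 12598) = 7077888 - 1*30506 = 7077888 - 30506 = 7047382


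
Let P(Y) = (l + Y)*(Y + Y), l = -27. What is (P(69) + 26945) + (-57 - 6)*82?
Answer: 27575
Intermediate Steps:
P(Y) = 2*Y*(-27 + Y) (P(Y) = (-27 + Y)*(Y + Y) = (-27 + Y)*(2*Y) = 2*Y*(-27 + Y))
(P(69) + 26945) + (-57 - 6)*82 = (2*69*(-27 + 69) + 26945) + (-57 - 6)*82 = (2*69*42 + 26945) - 63*82 = (5796 + 26945) - 5166 = 32741 - 5166 = 27575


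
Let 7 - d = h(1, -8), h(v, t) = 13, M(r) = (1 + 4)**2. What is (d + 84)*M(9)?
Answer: 1950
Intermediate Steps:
M(r) = 25 (M(r) = 5**2 = 25)
d = -6 (d = 7 - 1*13 = 7 - 13 = -6)
(d + 84)*M(9) = (-6 + 84)*25 = 78*25 = 1950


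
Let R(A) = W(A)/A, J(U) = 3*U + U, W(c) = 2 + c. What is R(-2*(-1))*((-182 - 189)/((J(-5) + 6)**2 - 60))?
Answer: -371/68 ≈ -5.4559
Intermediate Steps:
J(U) = 4*U
R(A) = (2 + A)/A
R(-2*(-1))*((-182 - 189)/((J(-5) + 6)**2 - 60)) = ((2 - 2*(-1))/((-2*(-1))))*((-182 - 189)/((4*(-5) + 6)**2 - 60)) = ((2 + 2)/2)*(-371/((-20 + 6)**2 - 60)) = ((1/2)*4)*(-371/((-14)**2 - 60)) = 2*(-371/(196 - 60)) = 2*(-371/136) = -371/68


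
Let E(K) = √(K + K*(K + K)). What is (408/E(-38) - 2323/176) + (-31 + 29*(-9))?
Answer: -53715/176 + 68*√114/95 ≈ -297.56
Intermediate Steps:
E(K) = √(K + 2*K²) (E(K) = √(K + K*(2*K)) = √(K + 2*K²))
(408/E(-38) - 2323/176) + (-31 + 29*(-9)) = (408/(√(-38*(1 + 2*(-38)))) - 2323/176) + (-31 + 29*(-9)) = (408/(√(-38*(1 - 76))) - 2323*1/176) + (-31 - 261) = (408/(√(-38*(-75))) - 2323/176) - 292 = (408/(√2850) - 2323/176) - 292 = (408/((5*√114)) - 2323/176) - 292 = (408*(√114/570) - 2323/176) - 292 = (68*√114/95 - 2323/176) - 292 = (-2323/176 + 68*√114/95) - 292 = -53715/176 + 68*√114/95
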